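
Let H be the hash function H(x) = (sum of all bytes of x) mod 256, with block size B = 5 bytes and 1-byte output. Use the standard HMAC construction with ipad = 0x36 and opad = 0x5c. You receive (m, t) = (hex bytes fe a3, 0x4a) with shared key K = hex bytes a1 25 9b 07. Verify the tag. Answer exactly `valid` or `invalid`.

Key hex bytes a1 25 9b 07 is 4 bytes ≤ B = 5; zero-pad to 5 bytes: K' = a1 25 9b 07 00.
K' ⊕ ipad = 97 13 ad 31 36; K' ⊕ opad = fd 79 c7 5b 5c.
Inner hash: sum = 151+19+173+49+54+254+163 = 863; mod 256 = 95 → 5f.
Outer hash (recomputed tag): sum = 253+121+199+91+92+95 = 851; mod 256 = 83 → 53.
Recomputed tag = 53; claimed = 4a → mismatch.

invalid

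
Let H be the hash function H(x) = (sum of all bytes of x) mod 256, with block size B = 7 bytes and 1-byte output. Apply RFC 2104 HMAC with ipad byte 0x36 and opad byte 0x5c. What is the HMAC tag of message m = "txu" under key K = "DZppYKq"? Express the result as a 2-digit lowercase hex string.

Key "DZppYKq" = 44 5a 70 70 59 4b 71 is exactly B = 7 bytes: K' = 44 5a 70 70 59 4b 71.
K' ⊕ ipad = 72 6c 46 46 6f 7d 47.  K' ⊕ opad = 18 06 2c 2c 05 17 2d.
Inner input = (K'⊕ipad) ∥ m = 72 6c 46 46 6f 7d 47 ∥ 74 78 75.
Inner hash: sum = 114+108+70+70+111+125+71+116+120+117 = 1022; mod 256 = 254 → fe.
Outer input = (K'⊕opad) ∥ inner = 18 06 2c 2c 05 17 2d ∥ fe.
Outer hash (tag): sum = 24+6+44+44+5+23+45+254 = 445; mod 256 = 189 → bd.

bd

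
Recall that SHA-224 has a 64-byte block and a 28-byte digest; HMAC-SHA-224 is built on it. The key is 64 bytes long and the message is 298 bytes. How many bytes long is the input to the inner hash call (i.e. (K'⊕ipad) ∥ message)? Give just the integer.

362

Key is 64 ≤ 64 bytes, zero-padded: |K'| = 64.
Inner input = (K'⊕ipad) ∥ m → 64 + 298 = 362 bytes.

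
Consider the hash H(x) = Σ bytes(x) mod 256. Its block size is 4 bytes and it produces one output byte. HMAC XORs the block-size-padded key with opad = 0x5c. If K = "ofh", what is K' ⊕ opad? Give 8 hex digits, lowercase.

333a345c

Key "ofh" = 6f 66 68 is 3 bytes ≤ B = 4; zero-pad to 4 bytes: K' = 6f 66 68 00.
XOR each byte with 0x5c: 6f⊕5c=33, 66⊕5c=3a, 68⊕5c=34, 00⊕5c=5c.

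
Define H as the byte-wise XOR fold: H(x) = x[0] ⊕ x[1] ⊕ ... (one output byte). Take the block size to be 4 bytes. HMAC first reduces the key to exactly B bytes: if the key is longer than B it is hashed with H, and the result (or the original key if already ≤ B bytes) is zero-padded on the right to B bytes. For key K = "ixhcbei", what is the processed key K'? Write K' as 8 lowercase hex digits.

74000000

|K| = 7 > B = 4, so first hash the key.
H(K): XOR 69⊕78⊕68⊕63⊕62⊕65⊕69 = 74.
Zero-pad H(K) = 74 to 4 bytes: K' = 74 00 00 00.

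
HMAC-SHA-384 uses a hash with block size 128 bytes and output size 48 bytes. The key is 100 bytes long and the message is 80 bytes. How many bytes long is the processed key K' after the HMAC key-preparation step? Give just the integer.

Key is 100 ≤ 128 bytes, zero-padded: |K'| = 128.

128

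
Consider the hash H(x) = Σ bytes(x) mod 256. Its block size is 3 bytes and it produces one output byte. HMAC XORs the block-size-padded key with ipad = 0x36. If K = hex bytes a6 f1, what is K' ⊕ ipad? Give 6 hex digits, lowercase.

90c736

Key hex bytes a6 f1 is 2 bytes ≤ B = 3; zero-pad to 3 bytes: K' = a6 f1 00.
XOR each byte with 0x36: a6⊕36=90, f1⊕36=c7, 00⊕36=36.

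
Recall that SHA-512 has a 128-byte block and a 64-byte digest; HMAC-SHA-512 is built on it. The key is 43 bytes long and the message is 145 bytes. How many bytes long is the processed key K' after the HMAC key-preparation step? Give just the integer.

128

Key is 43 ≤ 128 bytes, zero-padded: |K'| = 128.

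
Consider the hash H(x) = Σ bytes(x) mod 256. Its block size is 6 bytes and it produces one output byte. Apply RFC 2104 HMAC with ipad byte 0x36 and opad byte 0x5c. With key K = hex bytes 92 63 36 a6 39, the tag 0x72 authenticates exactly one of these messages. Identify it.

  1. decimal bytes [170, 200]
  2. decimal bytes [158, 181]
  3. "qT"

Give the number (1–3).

1

Key hex bytes 92 63 36 a6 39 is 5 bytes ≤ B = 6; zero-pad to 6 bytes: K' = 92 63 36 a6 39 00.
K' ⊕ ipad = a4 55 00 90 0f 36; K' ⊕ opad = ce 3f 6a fa 65 5c.
m1: inner = H(a4 55 00 90 0f 36 aa c8) = 40; tag = H(ce 3f 6a fa 65 5c 40) = 72 ← matches
m2: inner = H(a4 55 00 90 0f 36 9e b5) = 21; tag = H(ce 3f 6a fa 65 5c 21) = 53
m3: inner = H(a4 55 00 90 0f 36 71 54) = 93; tag = H(ce 3f 6a fa 65 5c 93) = c5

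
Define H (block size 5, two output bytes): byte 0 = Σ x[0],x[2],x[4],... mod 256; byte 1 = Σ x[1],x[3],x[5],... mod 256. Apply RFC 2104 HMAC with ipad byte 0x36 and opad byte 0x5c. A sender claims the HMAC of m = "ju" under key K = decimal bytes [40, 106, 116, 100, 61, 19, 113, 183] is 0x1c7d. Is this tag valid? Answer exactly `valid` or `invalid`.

valid

Key decimal bytes [40, 106, 116, 100, 61, 19, 113, 183] = 28 6a 74 64 3d 13 71 b7 is 8 bytes > B = 5, so hash it first: H(key) = 4a 98, then zero-pad to 5 bytes: K' = 4a 98 00 00 00.
K' ⊕ ipad = 7c ae 36 36 36; K' ⊕ opad = 16 c4 5c 5c 5c.
Inner hash: even-index sum = 349 mod 256 = 93; odd-index sum = 334 mod 256 = 78 → 5d 4e.
Outer hash (recomputed tag): even-index sum = 284 mod 256 = 28; odd-index sum = 381 mod 256 = 125 → 1c 7d.
Recomputed tag = 1c7d; claimed = 1c7d → match.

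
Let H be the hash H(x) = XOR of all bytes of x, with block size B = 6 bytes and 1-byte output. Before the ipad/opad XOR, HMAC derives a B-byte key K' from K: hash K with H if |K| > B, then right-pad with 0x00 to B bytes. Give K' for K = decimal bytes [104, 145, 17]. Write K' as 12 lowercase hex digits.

Key decimal bytes [104, 145, 17] = 68 91 11 is 3 bytes ≤ B = 6; zero-pad to 6 bytes: K' = 68 91 11 00 00 00.

689111000000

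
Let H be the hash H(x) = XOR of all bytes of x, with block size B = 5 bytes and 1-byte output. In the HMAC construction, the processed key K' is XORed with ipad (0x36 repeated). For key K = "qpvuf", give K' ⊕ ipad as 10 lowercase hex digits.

4746404350

Key "qpvuf" = 71 70 76 75 66 is exactly B = 5 bytes: K' = 71 70 76 75 66.
XOR each byte with 0x36: 71⊕36=47, 70⊕36=46, 76⊕36=40, 75⊕36=43, 66⊕36=50.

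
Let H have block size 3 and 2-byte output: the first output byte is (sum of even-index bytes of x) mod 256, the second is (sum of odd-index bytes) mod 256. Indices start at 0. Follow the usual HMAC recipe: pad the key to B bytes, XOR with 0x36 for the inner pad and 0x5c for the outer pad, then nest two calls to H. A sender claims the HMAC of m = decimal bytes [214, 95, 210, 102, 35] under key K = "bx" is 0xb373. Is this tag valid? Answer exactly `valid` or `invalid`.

valid

Key "bx" = 62 78 is 2 bytes ≤ B = 3; zero-pad to 3 bytes: K' = 62 78 00.
K' ⊕ ipad = 54 4e 36; K' ⊕ opad = 3e 24 5c.
Inner hash: even-index sum = 335 mod 256 = 79; odd-index sum = 537 mod 256 = 25 → 4f 19.
Outer hash (recomputed tag): even-index sum = 179 mod 256 = 179; odd-index sum = 115 mod 256 = 115 → b3 73.
Recomputed tag = b373; claimed = b373 → match.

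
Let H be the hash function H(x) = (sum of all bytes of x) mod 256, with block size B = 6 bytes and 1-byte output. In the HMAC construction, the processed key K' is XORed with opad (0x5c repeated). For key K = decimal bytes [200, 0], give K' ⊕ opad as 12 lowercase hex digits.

Key decimal bytes [200, 0] = c8 00 is 2 bytes ≤ B = 6; zero-pad to 6 bytes: K' = c8 00 00 00 00 00.
XOR each byte with 0x5c: c8⊕5c=94, 00⊕5c=5c, 00⊕5c=5c, 00⊕5c=5c, 00⊕5c=5c, 00⊕5c=5c.

945c5c5c5c5c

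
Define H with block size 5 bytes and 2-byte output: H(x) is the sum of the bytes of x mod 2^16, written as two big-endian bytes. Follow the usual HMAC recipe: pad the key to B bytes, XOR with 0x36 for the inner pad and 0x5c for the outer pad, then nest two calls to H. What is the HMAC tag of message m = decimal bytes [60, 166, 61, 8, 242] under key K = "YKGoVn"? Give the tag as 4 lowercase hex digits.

01ce

Key "YKGoVn" = 59 4b 47 6f 56 6e is 6 bytes > B = 5, so hash it first: H(key) = 02 1e, then zero-pad to 5 bytes: K' = 02 1e 00 00 00.
K' ⊕ ipad = 34 28 36 36 36.  K' ⊕ opad = 5e 42 5c 5c 5c.
Inner input = (K'⊕ipad) ∥ m = 34 28 36 36 36 ∥ 3c a6 3d 08 f2.
Inner hash: sum = 52+40+54+54+54+60+166+61+8+242 = 791 → 03 17.
Outer input = (K'⊕opad) ∥ inner = 5e 42 5c 5c 5c ∥ 03 17.
Outer hash (tag): sum = 94+66+92+92+92+3+23 = 462 → 01 ce.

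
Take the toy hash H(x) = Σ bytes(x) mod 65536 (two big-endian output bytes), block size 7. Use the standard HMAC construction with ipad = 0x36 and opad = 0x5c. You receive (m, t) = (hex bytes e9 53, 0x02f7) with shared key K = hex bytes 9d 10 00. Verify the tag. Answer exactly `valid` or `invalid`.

valid

Key hex bytes 9d 10 00 is 3 bytes ≤ B = 7; zero-pad to 7 bytes: K' = 9d 10 00 00 00 00 00.
K' ⊕ ipad = ab 26 36 36 36 36 36; K' ⊕ opad = c1 4c 5c 5c 5c 5c 5c.
Inner hash: sum = 171+38+54+54+54+54+54+233+83 = 795 → 03 1b.
Outer hash (recomputed tag): sum = 193+76+92+92+92+92+92+3+27 = 759 → 02 f7.
Recomputed tag = 02f7; claimed = 02f7 → match.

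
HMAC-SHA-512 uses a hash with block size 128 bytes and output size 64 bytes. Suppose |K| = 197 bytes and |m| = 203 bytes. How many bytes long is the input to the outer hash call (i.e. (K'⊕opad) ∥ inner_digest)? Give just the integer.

192

Key is 197 > 128 bytes, so it is hashed to 64 bytes then zero-padded to 128: |K'| = 128.
Outer input = (K'⊕opad) ∥ H(inner) → 128 + 64 = 192 bytes.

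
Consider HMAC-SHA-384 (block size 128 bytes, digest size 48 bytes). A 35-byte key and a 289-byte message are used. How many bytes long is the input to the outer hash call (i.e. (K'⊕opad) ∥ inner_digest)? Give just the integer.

Key is 35 ≤ 128 bytes, zero-padded: |K'| = 128.
Outer input = (K'⊕opad) ∥ H(inner) → 128 + 48 = 176 bytes.

176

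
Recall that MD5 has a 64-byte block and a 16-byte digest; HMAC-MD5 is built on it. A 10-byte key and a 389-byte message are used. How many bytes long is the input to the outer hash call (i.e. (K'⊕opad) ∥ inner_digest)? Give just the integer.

80

Key is 10 ≤ 64 bytes, zero-padded: |K'| = 64.
Outer input = (K'⊕opad) ∥ H(inner) → 64 + 16 = 80 bytes.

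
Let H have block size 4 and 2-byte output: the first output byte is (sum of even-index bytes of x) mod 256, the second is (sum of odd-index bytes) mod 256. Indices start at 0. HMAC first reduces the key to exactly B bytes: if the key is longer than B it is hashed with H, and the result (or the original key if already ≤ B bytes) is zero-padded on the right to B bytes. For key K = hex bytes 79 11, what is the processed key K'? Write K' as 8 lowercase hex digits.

79110000

Key hex bytes 79 11 is 2 bytes ≤ B = 4; zero-pad to 4 bytes: K' = 79 11 00 00.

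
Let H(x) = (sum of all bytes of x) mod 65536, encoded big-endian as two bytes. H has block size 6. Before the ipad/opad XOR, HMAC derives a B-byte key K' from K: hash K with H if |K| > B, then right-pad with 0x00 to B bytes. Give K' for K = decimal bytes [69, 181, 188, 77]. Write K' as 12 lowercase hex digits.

Key decimal bytes [69, 181, 188, 77] = 45 b5 bc 4d is 4 bytes ≤ B = 6; zero-pad to 6 bytes: K' = 45 b5 bc 4d 00 00.

45b5bc4d0000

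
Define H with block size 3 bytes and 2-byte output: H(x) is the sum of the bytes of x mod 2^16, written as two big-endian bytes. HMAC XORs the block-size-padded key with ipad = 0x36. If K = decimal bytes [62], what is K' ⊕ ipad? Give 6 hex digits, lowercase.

Key decimal bytes [62] = 3e is 1 byte ≤ B = 3; zero-pad to 3 bytes: K' = 3e 00 00.
XOR each byte with 0x36: 3e⊕36=08, 00⊕36=36, 00⊕36=36.

083636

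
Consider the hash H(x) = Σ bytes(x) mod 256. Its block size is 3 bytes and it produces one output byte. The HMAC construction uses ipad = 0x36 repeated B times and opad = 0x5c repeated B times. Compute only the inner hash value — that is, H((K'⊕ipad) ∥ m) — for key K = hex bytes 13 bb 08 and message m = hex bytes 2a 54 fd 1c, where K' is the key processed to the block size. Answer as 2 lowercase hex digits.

87

Key hex bytes 13 bb 08 is exactly B = 3 bytes: K' = 13 bb 08.
K' ⊕ ipad = 25 8d 3e.
Inner input = 25 8d 3e ∥ 2a 54 fd 1c.
Inner hash: sum = 37+141+62+42+84+253+28 = 647; mod 256 = 135 → 87.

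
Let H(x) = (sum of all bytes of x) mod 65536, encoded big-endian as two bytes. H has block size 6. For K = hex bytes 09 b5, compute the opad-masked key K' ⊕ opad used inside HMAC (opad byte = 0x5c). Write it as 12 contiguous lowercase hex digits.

55e95c5c5c5c

Key hex bytes 09 b5 is 2 bytes ≤ B = 6; zero-pad to 6 bytes: K' = 09 b5 00 00 00 00.
XOR each byte with 0x5c: 09⊕5c=55, b5⊕5c=e9, 00⊕5c=5c, 00⊕5c=5c, 00⊕5c=5c, 00⊕5c=5c.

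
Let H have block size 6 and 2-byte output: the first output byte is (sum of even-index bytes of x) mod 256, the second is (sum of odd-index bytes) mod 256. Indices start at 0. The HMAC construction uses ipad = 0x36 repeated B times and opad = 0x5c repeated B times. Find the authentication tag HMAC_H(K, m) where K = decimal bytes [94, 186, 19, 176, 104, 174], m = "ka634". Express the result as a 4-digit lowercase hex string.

Key decimal bytes [94, 186, 19, 176, 104, 174] = 5e ba 13 b0 68 ae is exactly B = 6 bytes: K' = 5e ba 13 b0 68 ae.
K' ⊕ ipad = 68 8c 25 86 5e 98.  K' ⊕ opad = 02 e6 4f ec 34 f2.
Inner input = (K'⊕ipad) ∥ m = 68 8c 25 86 5e 98 ∥ 6b 61 36 33 34.
Inner hash: even-index sum = 448 mod 256 = 192; odd-index sum = 574 mod 256 = 62 → c0 3e.
Outer input = (K'⊕opad) ∥ inner = 02 e6 4f ec 34 f2 ∥ c0 3e.
Outer hash (tag): even-index sum = 325 mod 256 = 69; odd-index sum = 770 mod 256 = 2 → 45 02.

4502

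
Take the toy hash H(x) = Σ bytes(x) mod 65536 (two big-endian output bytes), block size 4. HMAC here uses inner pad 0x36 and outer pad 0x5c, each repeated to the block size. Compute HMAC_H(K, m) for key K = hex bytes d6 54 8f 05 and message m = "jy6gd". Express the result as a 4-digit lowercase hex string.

01d4

Key hex bytes d6 54 8f 05 is exactly B = 4 bytes: K' = d6 54 8f 05.
K' ⊕ ipad = e0 62 b9 33.  K' ⊕ opad = 8a 08 d3 59.
Inner input = (K'⊕ipad) ∥ m = e0 62 b9 33 ∥ 6a 79 36 67 64.
Inner hash: sum = 224+98+185+51+106+121+54+103+100 = 1042 → 04 12.
Outer input = (K'⊕opad) ∥ inner = 8a 08 d3 59 ∥ 04 12.
Outer hash (tag): sum = 138+8+211+89+4+18 = 468 → 01 d4.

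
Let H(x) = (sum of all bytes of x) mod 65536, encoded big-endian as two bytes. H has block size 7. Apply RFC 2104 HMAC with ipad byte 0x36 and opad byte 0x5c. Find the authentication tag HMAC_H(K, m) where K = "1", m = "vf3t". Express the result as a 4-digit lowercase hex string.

0365

Key "1" = 31 is 1 byte ≤ B = 7; zero-pad to 7 bytes: K' = 31 00 00 00 00 00 00.
K' ⊕ ipad = 07 36 36 36 36 36 36.  K' ⊕ opad = 6d 5c 5c 5c 5c 5c 5c.
Inner input = (K'⊕ipad) ∥ m = 07 36 36 36 36 36 36 ∥ 76 66 33 74.
Inner hash: sum = 7+54+54+54+54+54+54+118+102+51+116 = 718 → 02 ce.
Outer input = (K'⊕opad) ∥ inner = 6d 5c 5c 5c 5c 5c 5c ∥ 02 ce.
Outer hash (tag): sum = 109+92+92+92+92+92+92+2+206 = 869 → 03 65.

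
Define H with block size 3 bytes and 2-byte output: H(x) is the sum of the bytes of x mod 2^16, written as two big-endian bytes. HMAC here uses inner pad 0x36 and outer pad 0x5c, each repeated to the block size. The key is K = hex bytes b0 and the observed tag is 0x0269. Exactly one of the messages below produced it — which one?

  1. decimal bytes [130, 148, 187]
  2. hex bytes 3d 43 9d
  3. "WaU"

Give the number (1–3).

1

Key hex bytes b0 is 1 byte ≤ B = 3; zero-pad to 3 bytes: K' = b0 00 00.
K' ⊕ ipad = 86 36 36; K' ⊕ opad = ec 5c 5c.
m1: inner = H(86 36 36 82 94 bb) = 02 c3; tag = H(ec 5c 5c 02 c3) = 0269 ← matches
m2: inner = H(86 36 36 3d 43 9d) = 02 0f; tag = H(ec 5c 5c 02 0f) = 01b5
m3: inner = H(86 36 36 57 61 55) = 01 ff; tag = H(ec 5c 5c 01 ff) = 02a4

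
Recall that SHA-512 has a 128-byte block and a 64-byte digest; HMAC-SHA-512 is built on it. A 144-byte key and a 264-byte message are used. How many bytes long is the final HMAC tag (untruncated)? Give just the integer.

64

The tag is one SHA-512 digest: 64 bytes.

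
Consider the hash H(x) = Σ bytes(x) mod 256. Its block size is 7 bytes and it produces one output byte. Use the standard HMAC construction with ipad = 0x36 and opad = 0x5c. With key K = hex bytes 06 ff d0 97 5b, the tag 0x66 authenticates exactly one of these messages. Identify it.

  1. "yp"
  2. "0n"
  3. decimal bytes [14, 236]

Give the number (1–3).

Key hex bytes 06 ff d0 97 5b is 5 bytes ≤ B = 7; zero-pad to 7 bytes: K' = 06 ff d0 97 5b 00 00.
K' ⊕ ipad = 30 c9 e6 a1 6d 36 36; K' ⊕ opad = 5a a3 8c cb 07 5c 5c.
m1: inner = H(30 c9 e6 a1 6d 36 36 79 70) = 42; tag = H(5a a3 8c cb 07 5c 5c 42) = 55
m2: inner = H(30 c9 e6 a1 6d 36 36 30 6e) = f7; tag = H(5a a3 8c cb 07 5c 5c f7) = 0a
m3: inner = H(30 c9 e6 a1 6d 36 36 0e ec) = 53; tag = H(5a a3 8c cb 07 5c 5c 53) = 66 ← matches

3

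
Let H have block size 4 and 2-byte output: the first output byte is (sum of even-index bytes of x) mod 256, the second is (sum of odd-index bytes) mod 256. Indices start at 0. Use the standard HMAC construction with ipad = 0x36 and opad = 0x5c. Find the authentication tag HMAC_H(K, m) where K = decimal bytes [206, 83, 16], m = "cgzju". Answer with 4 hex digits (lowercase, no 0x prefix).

4ed7

Key decimal bytes [206, 83, 16] = ce 53 10 is 3 bytes ≤ B = 4; zero-pad to 4 bytes: K' = ce 53 10 00.
K' ⊕ ipad = f8 65 26 36.  K' ⊕ opad = 92 0f 4c 5c.
Inner input = (K'⊕ipad) ∥ m = f8 65 26 36 ∥ 63 67 7a 6a 75.
Inner hash: even-index sum = 624 mod 256 = 112; odd-index sum = 364 mod 256 = 108 → 70 6c.
Outer input = (K'⊕opad) ∥ inner = 92 0f 4c 5c ∥ 70 6c.
Outer hash (tag): even-index sum = 334 mod 256 = 78; odd-index sum = 215 mod 256 = 215 → 4e d7.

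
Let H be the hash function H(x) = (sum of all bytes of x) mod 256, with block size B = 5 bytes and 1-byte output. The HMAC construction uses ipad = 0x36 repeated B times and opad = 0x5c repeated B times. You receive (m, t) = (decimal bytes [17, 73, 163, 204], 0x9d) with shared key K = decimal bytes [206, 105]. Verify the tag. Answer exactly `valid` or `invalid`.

valid

Key decimal bytes [206, 105] = ce 69 is 2 bytes ≤ B = 5; zero-pad to 5 bytes: K' = ce 69 00 00 00.
K' ⊕ ipad = f8 5f 36 36 36; K' ⊕ opad = 92 35 5c 5c 5c.
Inner hash: sum = 248+95+54+54+54+17+73+163+204 = 962; mod 256 = 194 → c2.
Outer hash (recomputed tag): sum = 146+53+92+92+92+194 = 669; mod 256 = 157 → 9d.
Recomputed tag = 9d; claimed = 9d → match.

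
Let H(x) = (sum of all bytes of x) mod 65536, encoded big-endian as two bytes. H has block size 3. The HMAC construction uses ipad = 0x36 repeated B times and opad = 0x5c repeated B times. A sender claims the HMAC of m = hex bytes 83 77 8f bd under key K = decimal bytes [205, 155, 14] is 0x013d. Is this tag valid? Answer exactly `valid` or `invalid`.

Key decimal bytes [205, 155, 14] = cd 9b 0e is exactly B = 3 bytes: K' = cd 9b 0e.
K' ⊕ ipad = fb ad 38; K' ⊕ opad = 91 c7 52.
Inner hash: sum = 251+173+56+131+119+143+189 = 1062 → 04 26.
Outer hash (recomputed tag): sum = 145+199+82+4+38 = 468 → 01 d4.
Recomputed tag = 01d4; claimed = 013d → mismatch.

invalid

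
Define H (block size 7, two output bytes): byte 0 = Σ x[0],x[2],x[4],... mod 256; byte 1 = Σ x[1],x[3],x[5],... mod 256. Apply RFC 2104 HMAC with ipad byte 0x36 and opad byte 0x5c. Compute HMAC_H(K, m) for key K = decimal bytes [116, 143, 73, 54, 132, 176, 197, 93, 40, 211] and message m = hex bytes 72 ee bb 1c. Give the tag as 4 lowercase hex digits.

Key decimal bytes [116, 143, 73, 54, 132, 176, 197, 93, 40, 211] = 74 8f 49 36 84 b0 c5 5d 28 d3 is 10 bytes > B = 7, so hash it first: H(key) = 2e a5, then zero-pad to 7 bytes: K' = 2e a5 00 00 00 00 00.
K' ⊕ ipad = 18 93 36 36 36 36 36.  K' ⊕ opad = 72 f9 5c 5c 5c 5c 5c.
Inner input = (K'⊕ipad) ∥ m = 18 93 36 36 36 36 36 ∥ 72 ee bb 1c.
Inner hash: even-index sum = 452 mod 256 = 196; odd-index sum = 556 mod 256 = 44 → c4 2c.
Outer input = (K'⊕opad) ∥ inner = 72 f9 5c 5c 5c 5c 5c ∥ c4 2c.
Outer hash (tag): even-index sum = 434 mod 256 = 178; odd-index sum = 629 mod 256 = 117 → b2 75.

b275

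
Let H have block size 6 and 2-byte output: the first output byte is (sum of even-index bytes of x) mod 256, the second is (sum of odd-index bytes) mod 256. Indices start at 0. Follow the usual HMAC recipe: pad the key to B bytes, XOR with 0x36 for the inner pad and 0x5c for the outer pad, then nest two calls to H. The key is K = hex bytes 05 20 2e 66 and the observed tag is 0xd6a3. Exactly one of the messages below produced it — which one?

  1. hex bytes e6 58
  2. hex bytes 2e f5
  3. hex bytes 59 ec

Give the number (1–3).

Key hex bytes 05 20 2e 66 is 4 bytes ≤ B = 6; zero-pad to 6 bytes: K' = 05 20 2e 66 00 00.
K' ⊕ ipad = 33 16 18 50 36 36; K' ⊕ opad = 59 7c 72 3a 5c 5c.
m1: inner = H(33 16 18 50 36 36 e6 58) = 67 f4; tag = H(59 7c 72 3a 5c 5c 67 f4) = 8e06
m2: inner = H(33 16 18 50 36 36 2e f5) = af 91; tag = H(59 7c 72 3a 5c 5c af 91) = d6a3 ← matches
m3: inner = H(33 16 18 50 36 36 59 ec) = da 88; tag = H(59 7c 72 3a 5c 5c da 88) = 019a

2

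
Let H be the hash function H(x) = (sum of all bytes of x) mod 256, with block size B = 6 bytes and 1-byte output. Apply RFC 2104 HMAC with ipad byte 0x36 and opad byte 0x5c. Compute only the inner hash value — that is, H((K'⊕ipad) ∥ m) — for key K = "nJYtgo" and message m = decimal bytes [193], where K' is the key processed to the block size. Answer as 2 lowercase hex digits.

f0

Key "nJYtgo" = 6e 4a 59 74 67 6f is exactly B = 6 bytes: K' = 6e 4a 59 74 67 6f.
K' ⊕ ipad = 58 7c 6f 42 51 59.
Inner input = 58 7c 6f 42 51 59 ∥ c1.
Inner hash: sum = 88+124+111+66+81+89+193 = 752; mod 256 = 240 → f0.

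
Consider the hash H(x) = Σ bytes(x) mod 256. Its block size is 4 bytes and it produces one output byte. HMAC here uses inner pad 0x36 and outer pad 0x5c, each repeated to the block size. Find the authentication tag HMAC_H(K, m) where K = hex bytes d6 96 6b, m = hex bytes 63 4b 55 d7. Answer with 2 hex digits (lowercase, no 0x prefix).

d4

Key hex bytes d6 96 6b is 3 bytes ≤ B = 4; zero-pad to 4 bytes: K' = d6 96 6b 00.
K' ⊕ ipad = e0 a0 5d 36.  K' ⊕ opad = 8a ca 37 5c.
Inner input = (K'⊕ipad) ∥ m = e0 a0 5d 36 ∥ 63 4b 55 d7.
Inner hash: sum = 224+160+93+54+99+75+85+215 = 1005; mod 256 = 237 → ed.
Outer input = (K'⊕opad) ∥ inner = 8a ca 37 5c ∥ ed.
Outer hash (tag): sum = 138+202+55+92+237 = 724; mod 256 = 212 → d4.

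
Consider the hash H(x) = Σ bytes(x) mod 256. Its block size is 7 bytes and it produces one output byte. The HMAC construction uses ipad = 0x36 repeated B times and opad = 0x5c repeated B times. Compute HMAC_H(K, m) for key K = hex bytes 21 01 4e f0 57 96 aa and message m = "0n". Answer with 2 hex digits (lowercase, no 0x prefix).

Key hex bytes 21 01 4e f0 57 96 aa is exactly B = 7 bytes: K' = 21 01 4e f0 57 96 aa.
K' ⊕ ipad = 17 37 78 c6 61 a0 9c.  K' ⊕ opad = 7d 5d 12 ac 0b ca f6.
Inner input = (K'⊕ipad) ∥ m = 17 37 78 c6 61 a0 9c ∥ 30 6e.
Inner hash: sum = 23+55+120+198+97+160+156+48+110 = 967; mod 256 = 199 → c7.
Outer input = (K'⊕opad) ∥ inner = 7d 5d 12 ac 0b ca f6 ∥ c7.
Outer hash (tag): sum = 125+93+18+172+11+202+246+199 = 1066; mod 256 = 42 → 2a.

2a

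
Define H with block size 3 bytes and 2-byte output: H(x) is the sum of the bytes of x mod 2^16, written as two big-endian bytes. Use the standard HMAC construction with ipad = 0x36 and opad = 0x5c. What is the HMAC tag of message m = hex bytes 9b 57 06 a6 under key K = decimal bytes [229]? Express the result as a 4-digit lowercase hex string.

0250

Key decimal bytes [229] = e5 is 1 byte ≤ B = 3; zero-pad to 3 bytes: K' = e5 00 00.
K' ⊕ ipad = d3 36 36.  K' ⊕ opad = b9 5c 5c.
Inner input = (K'⊕ipad) ∥ m = d3 36 36 ∥ 9b 57 06 a6.
Inner hash: sum = 211+54+54+155+87+6+166 = 733 → 02 dd.
Outer input = (K'⊕opad) ∥ inner = b9 5c 5c ∥ 02 dd.
Outer hash (tag): sum = 185+92+92+2+221 = 592 → 02 50.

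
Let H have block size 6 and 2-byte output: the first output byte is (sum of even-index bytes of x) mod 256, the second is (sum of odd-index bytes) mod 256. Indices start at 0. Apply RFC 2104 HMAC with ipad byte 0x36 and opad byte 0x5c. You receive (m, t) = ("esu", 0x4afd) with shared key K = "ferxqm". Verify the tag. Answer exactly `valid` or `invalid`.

Key "ferxqm" = 66 65 72 78 71 6d is exactly B = 6 bytes: K' = 66 65 72 78 71 6d.
K' ⊕ ipad = 50 53 44 4e 47 5b; K' ⊕ opad = 3a 39 2e 24 2d 31.
Inner hash: even-index sum = 437 mod 256 = 181; odd-index sum = 367 mod 256 = 111 → b5 6f.
Outer hash (recomputed tag): even-index sum = 330 mod 256 = 74; odd-index sum = 253 mod 256 = 253 → 4a fd.
Recomputed tag = 4afd; claimed = 4afd → match.

valid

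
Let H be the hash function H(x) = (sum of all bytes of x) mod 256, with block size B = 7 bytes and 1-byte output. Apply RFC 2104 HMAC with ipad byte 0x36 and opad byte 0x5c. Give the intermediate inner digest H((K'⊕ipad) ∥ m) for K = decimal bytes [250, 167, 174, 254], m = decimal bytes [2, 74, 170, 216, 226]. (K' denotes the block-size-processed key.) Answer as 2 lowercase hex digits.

Key decimal bytes [250, 167, 174, 254] = fa a7 ae fe is 4 bytes ≤ B = 7; zero-pad to 7 bytes: K' = fa a7 ae fe 00 00 00.
K' ⊕ ipad = cc 91 98 c8 36 36 36.
Inner input = cc 91 98 c8 36 36 36 ∥ 02 4a aa d8 e2.
Inner hash: sum = 204+145+152+200+54+54+54+2+74+170+216+226 = 1551; mod 256 = 15 → 0f.

0f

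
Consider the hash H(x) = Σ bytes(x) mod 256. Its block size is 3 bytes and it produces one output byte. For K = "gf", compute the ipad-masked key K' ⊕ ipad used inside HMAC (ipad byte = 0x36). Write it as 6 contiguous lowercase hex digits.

Key "gf" = 67 66 is 2 bytes ≤ B = 3; zero-pad to 3 bytes: K' = 67 66 00.
XOR each byte with 0x36: 67⊕36=51, 66⊕36=50, 00⊕36=36.

515036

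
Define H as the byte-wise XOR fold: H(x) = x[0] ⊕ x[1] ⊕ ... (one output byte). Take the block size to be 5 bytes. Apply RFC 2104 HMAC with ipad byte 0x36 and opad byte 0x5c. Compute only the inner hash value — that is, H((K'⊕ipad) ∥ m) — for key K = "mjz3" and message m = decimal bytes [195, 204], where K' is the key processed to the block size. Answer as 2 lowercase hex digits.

77

Key "mjz3" = 6d 6a 7a 33 is 4 bytes ≤ B = 5; zero-pad to 5 bytes: K' = 6d 6a 7a 33 00.
K' ⊕ ipad = 5b 5c 4c 05 36.
Inner input = 5b 5c 4c 05 36 ∥ c3 cc.
Inner hash: XOR 5b⊕5c⊕4c⊕05⊕36⊕c3⊕cc = 77.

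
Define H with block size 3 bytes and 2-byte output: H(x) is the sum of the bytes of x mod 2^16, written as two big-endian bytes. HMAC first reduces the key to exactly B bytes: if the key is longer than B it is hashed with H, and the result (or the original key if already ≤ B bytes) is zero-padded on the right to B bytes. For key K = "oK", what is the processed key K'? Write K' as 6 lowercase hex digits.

6f4b00

Key "oK" = 6f 4b is 2 bytes ≤ B = 3; zero-pad to 3 bytes: K' = 6f 4b 00.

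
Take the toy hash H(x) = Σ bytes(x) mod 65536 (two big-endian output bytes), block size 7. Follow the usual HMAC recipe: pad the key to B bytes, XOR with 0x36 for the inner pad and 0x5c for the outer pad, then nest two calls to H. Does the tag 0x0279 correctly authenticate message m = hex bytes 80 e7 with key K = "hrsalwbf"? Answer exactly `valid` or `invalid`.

invalid

Key "hrsalwbf" = 68 72 73 61 6c 77 62 66 is 8 bytes > B = 7, so hash it first: H(key) = 03 59, then zero-pad to 7 bytes: K' = 03 59 00 00 00 00 00.
K' ⊕ ipad = 35 6f 36 36 36 36 36; K' ⊕ opad = 5f 05 5c 5c 5c 5c 5c.
Inner hash: sum = 53+111+54+54+54+54+54+128+231 = 793 → 03 19.
Outer hash (recomputed tag): sum = 95+5+92+92+92+92+92+3+25 = 588 → 02 4c.
Recomputed tag = 024c; claimed = 0279 → mismatch.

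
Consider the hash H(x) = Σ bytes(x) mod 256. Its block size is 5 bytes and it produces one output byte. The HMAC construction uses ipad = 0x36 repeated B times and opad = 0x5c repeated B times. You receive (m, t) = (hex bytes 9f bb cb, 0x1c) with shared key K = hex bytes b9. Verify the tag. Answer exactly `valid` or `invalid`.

invalid

Key hex bytes b9 is 1 byte ≤ B = 5; zero-pad to 5 bytes: K' = b9 00 00 00 00.
K' ⊕ ipad = 8f 36 36 36 36; K' ⊕ opad = e5 5c 5c 5c 5c.
Inner hash: sum = 143+54+54+54+54+159+187+203 = 908; mod 256 = 140 → 8c.
Outer hash (recomputed tag): sum = 229+92+92+92+92+140 = 737; mod 256 = 225 → e1.
Recomputed tag = e1; claimed = 1c → mismatch.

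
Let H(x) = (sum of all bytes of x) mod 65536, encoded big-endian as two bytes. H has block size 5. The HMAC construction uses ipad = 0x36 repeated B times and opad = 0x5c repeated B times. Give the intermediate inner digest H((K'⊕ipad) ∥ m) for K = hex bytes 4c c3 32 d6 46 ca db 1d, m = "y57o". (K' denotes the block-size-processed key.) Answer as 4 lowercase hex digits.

0251

Key hex bytes 4c c3 32 d6 46 ca db 1d is 8 bytes > B = 5, so hash it first: H(key) = 04 1f, then zero-pad to 5 bytes: K' = 04 1f 00 00 00.
K' ⊕ ipad = 32 29 36 36 36.
Inner input = 32 29 36 36 36 ∥ 79 35 37 6f.
Inner hash: sum = 50+41+54+54+54+121+53+55+111 = 593 → 02 51.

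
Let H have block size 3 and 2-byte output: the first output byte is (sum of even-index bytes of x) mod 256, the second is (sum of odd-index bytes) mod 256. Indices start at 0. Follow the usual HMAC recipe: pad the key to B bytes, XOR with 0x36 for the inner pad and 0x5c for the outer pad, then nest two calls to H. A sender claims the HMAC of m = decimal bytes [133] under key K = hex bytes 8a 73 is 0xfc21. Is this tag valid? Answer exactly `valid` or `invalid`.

Key hex bytes 8a 73 is 2 bytes ≤ B = 3; zero-pad to 3 bytes: K' = 8a 73 00.
K' ⊕ ipad = bc 45 36; K' ⊕ opad = d6 2f 5c.
Inner hash: even-index sum = 242 mod 256 = 242; odd-index sum = 202 mod 256 = 202 → f2 ca.
Outer hash (recomputed tag): even-index sum = 508 mod 256 = 252; odd-index sum = 289 mod 256 = 33 → fc 21.
Recomputed tag = fc21; claimed = fc21 → match.

valid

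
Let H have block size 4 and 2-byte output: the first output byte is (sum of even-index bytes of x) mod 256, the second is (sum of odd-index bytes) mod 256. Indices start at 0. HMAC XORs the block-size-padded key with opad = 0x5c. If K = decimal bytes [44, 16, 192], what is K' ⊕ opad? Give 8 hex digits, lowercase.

Key decimal bytes [44, 16, 192] = 2c 10 c0 is 3 bytes ≤ B = 4; zero-pad to 4 bytes: K' = 2c 10 c0 00.
XOR each byte with 0x5c: 2c⊕5c=70, 10⊕5c=4c, c0⊕5c=9c, 00⊕5c=5c.

704c9c5c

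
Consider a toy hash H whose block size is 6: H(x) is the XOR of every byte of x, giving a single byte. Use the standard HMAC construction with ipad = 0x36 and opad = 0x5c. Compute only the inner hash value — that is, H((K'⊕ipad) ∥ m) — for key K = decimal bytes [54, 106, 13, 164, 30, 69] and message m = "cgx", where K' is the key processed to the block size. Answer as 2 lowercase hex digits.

Key decimal bytes [54, 106, 13, 164, 30, 69] = 36 6a 0d a4 1e 45 is exactly B = 6 bytes: K' = 36 6a 0d a4 1e 45.
K' ⊕ ipad = 00 5c 3b 92 28 73.
Inner input = 00 5c 3b 92 28 73 ∥ 63 67 78.
Inner hash: XOR 00⊕5c⊕3b⊕92⊕28⊕73⊕63⊕67⊕78 = d2.

d2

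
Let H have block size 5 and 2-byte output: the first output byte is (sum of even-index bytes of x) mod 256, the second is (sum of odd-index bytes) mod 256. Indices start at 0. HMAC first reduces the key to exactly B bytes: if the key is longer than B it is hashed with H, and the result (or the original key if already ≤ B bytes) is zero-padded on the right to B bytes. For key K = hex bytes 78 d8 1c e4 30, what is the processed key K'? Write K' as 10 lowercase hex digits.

78d81ce430

Key hex bytes 78 d8 1c e4 30 is exactly B = 5 bytes: K' = 78 d8 1c e4 30.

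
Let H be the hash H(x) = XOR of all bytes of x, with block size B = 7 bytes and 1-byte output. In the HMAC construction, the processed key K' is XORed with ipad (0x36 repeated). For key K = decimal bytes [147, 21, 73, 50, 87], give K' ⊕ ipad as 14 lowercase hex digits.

a5237f04613636

Key decimal bytes [147, 21, 73, 50, 87] = 93 15 49 32 57 is 5 bytes ≤ B = 7; zero-pad to 7 bytes: K' = 93 15 49 32 57 00 00.
XOR each byte with 0x36: 93⊕36=a5, 15⊕36=23, 49⊕36=7f, 32⊕36=04, 57⊕36=61, 00⊕36=36, 00⊕36=36.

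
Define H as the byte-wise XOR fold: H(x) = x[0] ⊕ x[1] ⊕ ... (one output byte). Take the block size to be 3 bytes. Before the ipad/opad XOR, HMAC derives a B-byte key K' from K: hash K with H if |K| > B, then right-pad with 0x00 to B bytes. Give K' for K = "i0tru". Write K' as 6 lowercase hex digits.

2a0000

|K| = 5 > B = 3, so first hash the key.
H(K): XOR 69⊕30⊕74⊕72⊕75 = 2a.
Zero-pad H(K) = 2a to 3 bytes: K' = 2a 00 00.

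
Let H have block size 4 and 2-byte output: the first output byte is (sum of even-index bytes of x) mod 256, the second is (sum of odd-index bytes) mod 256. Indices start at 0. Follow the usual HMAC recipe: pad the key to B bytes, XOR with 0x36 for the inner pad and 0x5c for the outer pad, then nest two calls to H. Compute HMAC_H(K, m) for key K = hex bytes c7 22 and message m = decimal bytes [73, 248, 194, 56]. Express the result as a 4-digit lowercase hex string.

Key hex bytes c7 22 is 2 bytes ≤ B = 4; zero-pad to 4 bytes: K' = c7 22 00 00.
K' ⊕ ipad = f1 14 36 36.  K' ⊕ opad = 9b 7e 5c 5c.
Inner input = (K'⊕ipad) ∥ m = f1 14 36 36 ∥ 49 f8 c2 38.
Inner hash: even-index sum = 562 mod 256 = 50; odd-index sum = 378 mod 256 = 122 → 32 7a.
Outer input = (K'⊕opad) ∥ inner = 9b 7e 5c 5c ∥ 32 7a.
Outer hash (tag): even-index sum = 297 mod 256 = 41; odd-index sum = 340 mod 256 = 84 → 29 54.

2954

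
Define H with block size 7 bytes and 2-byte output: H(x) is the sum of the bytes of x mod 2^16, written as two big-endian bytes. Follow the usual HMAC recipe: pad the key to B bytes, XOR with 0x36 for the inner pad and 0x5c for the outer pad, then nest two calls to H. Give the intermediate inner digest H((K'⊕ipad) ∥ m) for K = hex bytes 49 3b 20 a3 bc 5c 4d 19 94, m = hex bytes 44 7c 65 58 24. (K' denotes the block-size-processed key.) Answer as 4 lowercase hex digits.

0353

Key hex bytes 49 3b 20 a3 bc 5c 4d 19 94 is 9 bytes > B = 7, so hash it first: H(key) = 03 59, then zero-pad to 7 bytes: K' = 03 59 00 00 00 00 00.
K' ⊕ ipad = 35 6f 36 36 36 36 36.
Inner input = 35 6f 36 36 36 36 36 ∥ 44 7c 65 58 24.
Inner hash: sum = 53+111+54+54+54+54+54+68+124+101+88+36 = 851 → 03 53.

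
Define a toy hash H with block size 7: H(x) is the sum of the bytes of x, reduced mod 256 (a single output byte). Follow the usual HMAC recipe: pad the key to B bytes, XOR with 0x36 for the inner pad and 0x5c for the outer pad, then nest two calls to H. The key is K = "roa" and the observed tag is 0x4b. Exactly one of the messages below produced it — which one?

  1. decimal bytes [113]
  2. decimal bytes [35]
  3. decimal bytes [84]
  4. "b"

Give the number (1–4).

1

Key "roa" = 72 6f 61 is 3 bytes ≤ B = 7; zero-pad to 7 bytes: K' = 72 6f 61 00 00 00 00.
K' ⊕ ipad = 44 59 57 36 36 36 36; K' ⊕ opad = 2e 33 3d 5c 5c 5c 5c.
m1: inner = H(44 59 57 36 36 36 36 71) = 3d; tag = H(2e 33 3d 5c 5c 5c 5c 3d) = 4b ← matches
m2: inner = H(44 59 57 36 36 36 36 23) = ef; tag = H(2e 33 3d 5c 5c 5c 5c ef) = fd
m3: inner = H(44 59 57 36 36 36 36 54) = 20; tag = H(2e 33 3d 5c 5c 5c 5c 20) = 2e
m4: inner = H(44 59 57 36 36 36 36 62) = 2e; tag = H(2e 33 3d 5c 5c 5c 5c 2e) = 3c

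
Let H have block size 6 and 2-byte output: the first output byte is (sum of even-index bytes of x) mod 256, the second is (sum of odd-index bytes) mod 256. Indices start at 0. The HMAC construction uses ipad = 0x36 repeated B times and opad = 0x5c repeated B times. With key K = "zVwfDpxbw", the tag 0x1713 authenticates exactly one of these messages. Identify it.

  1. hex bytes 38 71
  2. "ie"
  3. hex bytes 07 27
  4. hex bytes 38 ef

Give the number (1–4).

2

Key "zVwfDpxbw" = 7a 56 77 66 44 70 78 62 77 is 9 bytes > B = 6, so hash it first: H(key) = 24 8e, then zero-pad to 6 bytes: K' = 24 8e 00 00 00 00.
K' ⊕ ipad = 12 b8 36 36 36 36; K' ⊕ opad = 78 d2 5c 5c 5c 5c.
m1: inner = H(12 b8 36 36 36 36 38 71) = b6 95; tag = H(78 d2 5c 5c 5c 5c b6 95) = e61f
m2: inner = H(12 b8 36 36 36 36 69 65) = e7 89; tag = H(78 d2 5c 5c 5c 5c e7 89) = 1713 ← matches
m3: inner = H(12 b8 36 36 36 36 07 27) = 85 4b; tag = H(78 d2 5c 5c 5c 5c 85 4b) = b5d5
m4: inner = H(12 b8 36 36 36 36 38 ef) = b6 13; tag = H(78 d2 5c 5c 5c 5c b6 13) = e69d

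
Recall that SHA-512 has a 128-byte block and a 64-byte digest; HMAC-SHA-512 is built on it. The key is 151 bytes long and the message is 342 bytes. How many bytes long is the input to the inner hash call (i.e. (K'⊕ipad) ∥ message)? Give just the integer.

470

Key is 151 > 128 bytes, so it is hashed to 64 bytes then zero-padded to 128: |K'| = 128.
Inner input = (K'⊕ipad) ∥ m → 128 + 342 = 470 bytes.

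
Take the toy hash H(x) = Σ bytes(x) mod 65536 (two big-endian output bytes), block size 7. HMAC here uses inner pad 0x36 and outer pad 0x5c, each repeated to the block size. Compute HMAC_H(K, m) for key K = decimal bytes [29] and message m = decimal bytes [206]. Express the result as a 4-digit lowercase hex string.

Key decimal bytes [29] = 1d is 1 byte ≤ B = 7; zero-pad to 7 bytes: K' = 1d 00 00 00 00 00 00.
K' ⊕ ipad = 2b 36 36 36 36 36 36.  K' ⊕ opad = 41 5c 5c 5c 5c 5c 5c.
Inner input = (K'⊕ipad) ∥ m = 2b 36 36 36 36 36 36 ∥ ce.
Inner hash: sum = 43+54+54+54+54+54+54+206 = 573 → 02 3d.
Outer input = (K'⊕opad) ∥ inner = 41 5c 5c 5c 5c 5c 5c ∥ 02 3d.
Outer hash (tag): sum = 65+92+92+92+92+92+92+2+61 = 680 → 02 a8.

02a8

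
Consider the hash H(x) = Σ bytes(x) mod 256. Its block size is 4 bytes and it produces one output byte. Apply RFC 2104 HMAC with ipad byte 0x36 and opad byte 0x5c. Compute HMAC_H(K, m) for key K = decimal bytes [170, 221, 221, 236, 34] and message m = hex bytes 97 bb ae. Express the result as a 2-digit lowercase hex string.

Key decimal bytes [170, 221, 221, 236, 34] = aa dd dd ec 22 is 5 bytes > B = 4, so hash it first: H(key) = 72, then zero-pad to 4 bytes: K' = 72 00 00 00.
K' ⊕ ipad = 44 36 36 36.  K' ⊕ opad = 2e 5c 5c 5c.
Inner input = (K'⊕ipad) ∥ m = 44 36 36 36 ∥ 97 bb ae.
Inner hash: sum = 68+54+54+54+151+187+174 = 742; mod 256 = 230 → e6.
Outer input = (K'⊕opad) ∥ inner = 2e 5c 5c 5c ∥ e6.
Outer hash (tag): sum = 46+92+92+92+230 = 552; mod 256 = 40 → 28.

28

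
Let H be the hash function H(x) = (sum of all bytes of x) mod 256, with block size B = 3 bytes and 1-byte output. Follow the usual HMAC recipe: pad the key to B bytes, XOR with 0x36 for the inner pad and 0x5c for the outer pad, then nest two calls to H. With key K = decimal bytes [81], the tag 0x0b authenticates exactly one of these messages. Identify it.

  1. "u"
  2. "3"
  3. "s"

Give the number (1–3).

Key decimal bytes [81] = 51 is 1 byte ≤ B = 3; zero-pad to 3 bytes: K' = 51 00 00.
K' ⊕ ipad = 67 36 36; K' ⊕ opad = 0d 5c 5c.
m1: inner = H(67 36 36 75) = 48; tag = H(0d 5c 5c 48) = 0d
m2: inner = H(67 36 36 33) = 06; tag = H(0d 5c 5c 06) = cb
m3: inner = H(67 36 36 73) = 46; tag = H(0d 5c 5c 46) = 0b ← matches

3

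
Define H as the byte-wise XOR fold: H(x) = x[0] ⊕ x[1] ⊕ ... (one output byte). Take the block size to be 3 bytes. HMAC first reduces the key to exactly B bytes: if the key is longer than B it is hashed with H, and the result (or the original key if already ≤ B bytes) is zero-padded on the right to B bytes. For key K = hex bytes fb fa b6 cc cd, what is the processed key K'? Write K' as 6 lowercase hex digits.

b60000

|K| = 5 > B = 3, so first hash the key.
H(K): XOR fb⊕fa⊕b6⊕cc⊕cd = b6.
Zero-pad H(K) = b6 to 3 bytes: K' = b6 00 00.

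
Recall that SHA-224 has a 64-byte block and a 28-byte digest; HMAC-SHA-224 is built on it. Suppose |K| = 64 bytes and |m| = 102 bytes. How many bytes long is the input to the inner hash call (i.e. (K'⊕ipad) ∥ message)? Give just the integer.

Key is 64 ≤ 64 bytes, zero-padded: |K'| = 64.
Inner input = (K'⊕ipad) ∥ m → 64 + 102 = 166 bytes.

166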